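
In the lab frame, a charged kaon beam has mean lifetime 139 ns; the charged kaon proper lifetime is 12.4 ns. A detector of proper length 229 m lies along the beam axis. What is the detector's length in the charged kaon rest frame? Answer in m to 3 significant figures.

Time dilation ⇒ γ = Δt/τ₀ = 139/12.4 = 11.210
Length contraction: L = L₀/γ = 229/11.210 = 20.4 m

L ≈ 20.4 m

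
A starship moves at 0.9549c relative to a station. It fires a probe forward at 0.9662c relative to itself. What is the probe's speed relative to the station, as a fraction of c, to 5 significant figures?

u ≈ 0.99921c

Relativistic velocity addition: u = (u' + v)/(1 + u'v/c²)
= (0.9662 + 0.9549)/(1 + 0.9662×0.9549) = 1.9211/1.922624 = 0.99921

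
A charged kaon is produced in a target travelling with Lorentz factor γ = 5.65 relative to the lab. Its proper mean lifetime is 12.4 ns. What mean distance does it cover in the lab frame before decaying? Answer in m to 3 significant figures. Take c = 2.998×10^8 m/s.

β = √(1 − 1/γ²) = √(1 − 1/5.65²) = 0.98421
Dilated lifetime: Δt = γτ₀ = 5.65 × 12.4 ns = 70.060 ns
d = vΔt = 0.98421c × 70.060 ns = 2.9507×10^8 m/s × 7.0060×10^-8 s = 20.7 m

d ≈ 20.7 m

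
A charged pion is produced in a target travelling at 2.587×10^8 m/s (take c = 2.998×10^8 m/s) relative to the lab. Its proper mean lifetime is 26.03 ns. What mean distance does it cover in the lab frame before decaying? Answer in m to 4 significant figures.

β = v/c = 2.587×10^8 / 2.998×10^8 = 0.862909
γ = 1/√(1 − 0.862909²) = 1.97879
Dilated lifetime: Δt = γτ₀ = 1.97879 × 26.03 ns = 51.5078 ns
d = vΔt = 0.862909c × 51.5078 ns = 2.58700×10^8 m/s × 5.15078×10^-8 s = 13.33 m

d ≈ 13.33 m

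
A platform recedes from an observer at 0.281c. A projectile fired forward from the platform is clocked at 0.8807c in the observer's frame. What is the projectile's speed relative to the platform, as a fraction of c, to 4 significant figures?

u' ≈ 0.7969c

Inverse velocity addition: u' = (u − v)/(1 − uv/c²)
= (0.8807 − 0.281)/(1 − 0.8807×0.281) = 0.5997/0.752523 = 0.7969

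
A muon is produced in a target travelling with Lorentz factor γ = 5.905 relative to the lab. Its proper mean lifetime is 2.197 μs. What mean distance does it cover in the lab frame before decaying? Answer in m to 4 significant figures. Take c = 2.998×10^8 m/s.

d ≈ 3833 m

β = √(1 − 1/γ²) = √(1 − 1/5.905²) = 0.985556
Dilated lifetime: Δt = γτ₀ = 5.905 × 2.197 μs = 12.9733 μs
d = vΔt = 0.985556c × 12.9733 μs = 2.95470×10^8 m/s × 1.29733×10^-5 s = 3833 m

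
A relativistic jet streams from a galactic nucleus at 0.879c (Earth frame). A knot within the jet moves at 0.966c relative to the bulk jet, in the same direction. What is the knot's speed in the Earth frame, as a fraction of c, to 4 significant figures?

u ≈ 0.9978c

Relativistic velocity addition: u = (u' + v)/(1 + u'v/c²)
= (0.966 + 0.879)/(1 + 0.966×0.879) = 1.845/1.84911 = 0.9978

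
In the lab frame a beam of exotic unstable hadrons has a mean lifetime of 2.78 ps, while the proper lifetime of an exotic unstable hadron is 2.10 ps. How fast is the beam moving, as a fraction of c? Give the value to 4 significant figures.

γ = Δt/τ₀ = 2.78/2.10 = 1.32381
β = √(1 − 1/γ²) = √(1 − 1/1.32381²) = 0.6553

β ≈ 0.6553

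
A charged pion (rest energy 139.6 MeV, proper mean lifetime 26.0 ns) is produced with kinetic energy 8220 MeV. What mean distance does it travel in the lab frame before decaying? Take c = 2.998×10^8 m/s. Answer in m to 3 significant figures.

γ = 1 + K/(m₀c²) = 1 + 8220/139.6 = 59.883
β = √(1 − 1/γ²) = 0.99986
Dilated lifetime: γτ₀ = 59.883 × 26.0 ns = 1556.9 ns
d = βc·γτ₀ = 0.99986 × (2.998×10^8 m/s) × 1.5569×10^-6 s = 467 m

d ≈ 467 m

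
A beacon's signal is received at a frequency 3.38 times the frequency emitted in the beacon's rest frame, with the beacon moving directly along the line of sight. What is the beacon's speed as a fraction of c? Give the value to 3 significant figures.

f_obs/f_src = √((1+β)/(1−β)) = 3.38  ⇒  (1+β)/(1−β) = 11.424
β = |1 − D²|/(1 + D²) = |1 − 11.424|/(1 + 11.424) = 0.839

β ≈ 0.839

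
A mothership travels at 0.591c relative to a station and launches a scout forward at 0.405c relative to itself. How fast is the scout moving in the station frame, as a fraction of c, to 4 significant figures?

Compose boost 2: (0.405 + 0.591)/(1 + 0.405×0.591) = 0.9960/1.23935 = 0.8036

u ≈ 0.8036c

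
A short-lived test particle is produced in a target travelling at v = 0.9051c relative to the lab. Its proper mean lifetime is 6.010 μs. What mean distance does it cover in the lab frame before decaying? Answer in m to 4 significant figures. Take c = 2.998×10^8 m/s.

d ≈ 3835 m

γ = 1/√(1 − 0.9051²) = 2.35184
Dilated lifetime: Δt = γτ₀ = 2.35184 × 6.010 μs = 14.1346 μs
d = vΔt = 0.9051c × 14.1346 μs = 2.71349×10^8 m/s × 1.41346×10^-5 s = 3835 m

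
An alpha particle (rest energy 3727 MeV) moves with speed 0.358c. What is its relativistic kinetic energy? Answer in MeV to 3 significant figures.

K ≈ 265 MeV

γ = 1/√(1 − 0.358²) = 1.0710
K = (γ − 1)m₀c² = (1.0710 − 1) × 3727 MeV = 0.070983 × 3727 MeV = 265 MeV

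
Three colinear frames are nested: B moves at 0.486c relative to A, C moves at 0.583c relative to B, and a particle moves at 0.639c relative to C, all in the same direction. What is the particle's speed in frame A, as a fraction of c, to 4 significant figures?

Compose boost 2: (0.583 + 0.486)/(1 + 0.583×0.486) = 1.069/1.28334 = 0.832984
Compose boost 3: (0.639 + 0.832984)/(1 + 0.639×0.832984) = 1.47198/1.53228 = 0.9607

u ≈ 0.9607c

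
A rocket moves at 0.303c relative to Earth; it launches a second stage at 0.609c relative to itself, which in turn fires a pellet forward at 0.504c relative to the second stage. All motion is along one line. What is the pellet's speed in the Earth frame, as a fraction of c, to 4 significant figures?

Compose boost 2: (0.609 + 0.303)/(1 + 0.609×0.303) = 0.9120/1.18453 = 0.769928
Compose boost 3: (0.504 + 0.769928)/(1 + 0.504×0.769928) = 1.27393/1.38804 = 0.9178

u ≈ 0.9178c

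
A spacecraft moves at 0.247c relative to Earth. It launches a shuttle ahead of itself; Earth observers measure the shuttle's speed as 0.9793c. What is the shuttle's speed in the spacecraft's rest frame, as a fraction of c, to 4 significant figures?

u' ≈ 0.9660c

Inverse velocity addition: u' = (u − v)/(1 − uv/c²)
= (0.9793 − 0.247)/(1 − 0.9793×0.247) = 0.7323/0.758113 = 0.9660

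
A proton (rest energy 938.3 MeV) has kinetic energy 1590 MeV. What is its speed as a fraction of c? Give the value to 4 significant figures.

γ = 1 + K/(m₀c²) = 1 + 1590/938.3 = 2.69455
β = √(1 − 1/γ²) = 0.9286

β ≈ 0.9286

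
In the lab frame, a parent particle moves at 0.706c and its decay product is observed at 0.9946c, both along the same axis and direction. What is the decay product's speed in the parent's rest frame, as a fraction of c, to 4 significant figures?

u' ≈ 0.9691c

Inverse velocity addition: u' = (u − v)/(1 − uv/c²)
= (0.9946 − 0.706)/(1 − 0.9946×0.706) = 0.2886/0.297812 = 0.9691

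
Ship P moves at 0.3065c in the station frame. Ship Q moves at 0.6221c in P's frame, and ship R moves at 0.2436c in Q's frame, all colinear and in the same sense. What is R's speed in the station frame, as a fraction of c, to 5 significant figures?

u ≈ 0.86009c

Compose boost 2: (0.6221 + 0.3065)/(1 + 0.6221×0.3065) = 0.92860/1.190674 = 0.7798946
Compose boost 3: (0.2436 + 0.7798946)/(1 + 0.2436×0.7798946) = 1.023495/1.189982 = 0.86009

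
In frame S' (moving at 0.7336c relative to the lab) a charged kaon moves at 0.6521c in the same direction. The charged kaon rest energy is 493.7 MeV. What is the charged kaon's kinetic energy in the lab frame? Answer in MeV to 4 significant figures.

K ≈ 922.9 MeV

u_lab = (0.6521 + 0.7336)/(1 + 0.6521×0.7336) = 0.9373094
γ = 1/√(1 − 0.9373094²) = 2.86945
K = (γ − 1)m₀c² = (2.86945 − 1) × 493.7 = 1.86945 × 493.7 = 922.9 MeV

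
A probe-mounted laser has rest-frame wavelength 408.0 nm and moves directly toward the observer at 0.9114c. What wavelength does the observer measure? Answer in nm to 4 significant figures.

λ_obs ≈ 87.84 nm

Relativistic Doppler: λ_obs = λ_src √((1−β)/(1+β))
= 408.0 × √(0.0886000/1.91140) = 408.0 × 0.215299 = 87.84 nm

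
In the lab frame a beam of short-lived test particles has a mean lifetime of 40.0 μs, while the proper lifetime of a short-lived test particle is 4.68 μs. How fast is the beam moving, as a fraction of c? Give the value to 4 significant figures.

β ≈ 0.9931

γ = Δt/τ₀ = 40.0/4.68 = 8.54701
β = √(1 − 1/γ²) = √(1 − 1/8.54701²) = 0.9931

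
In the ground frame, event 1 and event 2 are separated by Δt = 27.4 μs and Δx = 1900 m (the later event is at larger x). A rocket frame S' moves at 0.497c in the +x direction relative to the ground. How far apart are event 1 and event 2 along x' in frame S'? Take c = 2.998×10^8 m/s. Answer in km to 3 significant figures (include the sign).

Δx' ≈ -2.52 km

γ = 1/√(1 − 0.497²) = 1.1524
Δx' = γ(Δx − vΔt) = 1.1524 × (1900 m − 0.497×(2.998×10^8 m/s)×27.4×10^-6 s)
= 1.1524 × (-2182.6 m) = -2.52 km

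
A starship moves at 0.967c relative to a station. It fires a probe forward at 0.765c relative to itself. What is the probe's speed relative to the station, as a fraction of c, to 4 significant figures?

Relativistic velocity addition: u = (u' + v)/(1 + u'v/c²)
= (0.765 + 0.967)/(1 + 0.765×0.967) = 1.732/1.73975 = 0.9955

u ≈ 0.9955c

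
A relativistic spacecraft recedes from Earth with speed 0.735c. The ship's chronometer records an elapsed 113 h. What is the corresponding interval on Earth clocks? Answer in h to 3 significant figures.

Δt ≈ 167 h

γ = 1/√(1 − 0.735²) = 1.4748
Time dilation: Δt = γτ₀ = 1.4748 × 113 h = 167 h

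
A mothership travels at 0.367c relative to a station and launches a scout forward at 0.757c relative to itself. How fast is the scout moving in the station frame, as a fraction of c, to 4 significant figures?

Compose boost 2: (0.757 + 0.367)/(1 + 0.757×0.367) = 1.124/1.27782 = 0.8796

u ≈ 0.8796c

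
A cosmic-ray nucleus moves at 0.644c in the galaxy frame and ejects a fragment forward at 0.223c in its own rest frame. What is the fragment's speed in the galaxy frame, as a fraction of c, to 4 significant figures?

u ≈ 0.7581c

Compose boost 2: (0.223 + 0.644)/(1 + 0.223×0.644) = 0.8670/1.14361 = 0.7581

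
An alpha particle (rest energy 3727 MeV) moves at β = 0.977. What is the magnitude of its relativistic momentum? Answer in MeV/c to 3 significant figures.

γ = 1/√(1 − 0.977²) = 4.6896
p = γβm₀c = 4.6896 × 0.977 × 3727 MeV/c = 17100 MeV/c

p ≈ 17100 MeV/c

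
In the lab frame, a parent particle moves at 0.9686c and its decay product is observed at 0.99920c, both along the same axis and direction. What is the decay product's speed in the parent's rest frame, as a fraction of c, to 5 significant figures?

Inverse velocity addition: u' = (u − v)/(1 − uv/c²)
= (0.99920 − 0.9686)/(1 − 0.99920×0.9686) = 0.030600/0.03217488 = 0.95105

u' ≈ 0.95105c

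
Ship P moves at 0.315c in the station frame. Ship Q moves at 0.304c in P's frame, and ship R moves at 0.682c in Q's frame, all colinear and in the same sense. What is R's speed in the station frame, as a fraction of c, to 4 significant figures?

u ≈ 0.9001c

Compose boost 2: (0.304 + 0.315)/(1 + 0.304×0.315) = 0.6190/1.09576 = 0.564905
Compose boost 3: (0.682 + 0.564905)/(1 + 0.682×0.564905) = 1.24690/1.38527 = 0.9001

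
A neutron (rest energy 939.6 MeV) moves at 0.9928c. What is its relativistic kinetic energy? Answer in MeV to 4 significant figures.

γ = 1/√(1 − 0.9928²) = 8.34837
K = (γ − 1)m₀c² = (8.34837 − 1) × 939.6 MeV = 7.34837 × 939.6 MeV = 6905 MeV

K ≈ 6905 MeV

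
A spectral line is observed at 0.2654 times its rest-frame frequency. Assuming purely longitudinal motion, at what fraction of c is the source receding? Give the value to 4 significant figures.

β ≈ 0.8684

f_obs/f_src = √((1−β)/(1+β)) = 0.2654  ⇒  (1−β)/(1+β) = 0.0704372
β = |1 − D²|/(1 + D²) = |1 − 0.0704372|/(1 + 0.0704372) = 0.8684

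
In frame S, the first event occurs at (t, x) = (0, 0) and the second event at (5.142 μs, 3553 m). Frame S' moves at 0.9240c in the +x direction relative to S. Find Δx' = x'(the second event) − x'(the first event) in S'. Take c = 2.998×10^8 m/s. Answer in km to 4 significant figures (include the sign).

γ = 1/√(1 − 0.9240²) = 2.61511
Δx' = γ(Δx − vΔt) = 2.61511 × (3553 m − 0.9240×(2.998×10^8 m/s)×5.142×10^-6 s)
= 2.61511 × (2128.59 m) = 5.567 km

Δx' ≈ 5.567 km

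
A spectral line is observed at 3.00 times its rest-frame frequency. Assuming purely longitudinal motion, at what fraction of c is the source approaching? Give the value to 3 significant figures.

f_obs/f_src = √((1+β)/(1−β)) = 3.00  ⇒  (1+β)/(1−β) = 9.0000
β = |1 − D²|/(1 + D²) = |1 − 9.0000|/(1 + 9.0000) = 0.800

β ≈ 0.800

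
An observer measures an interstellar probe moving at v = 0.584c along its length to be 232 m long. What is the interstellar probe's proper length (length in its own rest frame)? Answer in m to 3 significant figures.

γ = 1/√(1 − 0.584²) = 1.2319
L₀ = γL = 1.2319 × 232 = 286 m

L₀ ≈ 286 m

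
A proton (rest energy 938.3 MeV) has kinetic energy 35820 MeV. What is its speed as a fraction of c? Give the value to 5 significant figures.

γ = 1 + K/(m₀c²) = 1 + 35820/938.3 = 39.17542
β = √(1 − 1/γ²) = 0.99967

β ≈ 0.99967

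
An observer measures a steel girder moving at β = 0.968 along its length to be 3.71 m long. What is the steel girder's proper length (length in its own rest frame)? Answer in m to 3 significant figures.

γ = 1/√(1 − 0.968²) = 3.9849
L₀ = γL = 3.9849 × 3.71 = 14.8 m

L₀ ≈ 14.8 m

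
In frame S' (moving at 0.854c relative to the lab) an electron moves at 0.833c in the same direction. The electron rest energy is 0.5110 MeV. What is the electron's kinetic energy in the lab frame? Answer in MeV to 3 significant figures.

K ≈ 2.53 MeV

u_lab = (0.833 + 0.854)/(1 + 0.833×0.854) = 0.985753
γ = 1/√(1 − 0.985753²) = 5.9453
K = (γ − 1)m₀c² = (5.9453 − 1) × 0.5110 = 4.9453 × 0.5110 = 2.53 MeV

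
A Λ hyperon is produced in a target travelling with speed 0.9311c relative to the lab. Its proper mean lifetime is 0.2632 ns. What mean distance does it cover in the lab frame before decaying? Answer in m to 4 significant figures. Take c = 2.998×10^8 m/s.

d ≈ 0.2014 m

γ = 1/√(1 − 0.9311²) = 2.74150
Dilated lifetime: Δt = γτ₀ = 2.74150 × 0.2632 ns = 0.721562 ns
d = vΔt = 0.9311c × 0.721562 ns = 2.79144×10^8 m/s × 7.21562×10^-10 s = 0.2014 m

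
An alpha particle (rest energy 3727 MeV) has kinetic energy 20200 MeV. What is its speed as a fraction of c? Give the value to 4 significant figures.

β ≈ 0.9878

γ = 1 + K/(m₀c²) = 1 + 20200/3727 = 6.41991
β = √(1 − 1/γ²) = 0.9878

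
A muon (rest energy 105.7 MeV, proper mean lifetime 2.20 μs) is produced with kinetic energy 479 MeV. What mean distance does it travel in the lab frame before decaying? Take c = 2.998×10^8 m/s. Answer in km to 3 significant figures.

d ≈ 3.59 km

γ = 1 + K/(m₀c²) = 1 + 479/105.7 = 5.5317
β = √(1 − 1/γ²) = 0.98352
Dilated lifetime: γτ₀ = 5.5317 × 2.20 μs = 12.170 μs
d = βc·γτ₀ = 0.98352 × (2.998×10^8 m/s) × 1.2170×10^-5 s = 3.59 km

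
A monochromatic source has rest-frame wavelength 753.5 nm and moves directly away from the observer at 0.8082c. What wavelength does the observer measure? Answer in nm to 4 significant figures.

Relativistic Doppler: λ_obs = λ_src √((1+β)/(1−β))
= 753.5 × √(1.80820/0.191800) = 753.5 × 3.07043 = 2314 nm

λ_obs ≈ 2314 nm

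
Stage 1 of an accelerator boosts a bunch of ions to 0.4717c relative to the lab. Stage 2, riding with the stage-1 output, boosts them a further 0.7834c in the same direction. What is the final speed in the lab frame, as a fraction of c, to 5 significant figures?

Compose boost 2: (0.7834 + 0.4717)/(1 + 0.7834×0.4717) = 1.2551/1.369530 = 0.91645

u ≈ 0.91645c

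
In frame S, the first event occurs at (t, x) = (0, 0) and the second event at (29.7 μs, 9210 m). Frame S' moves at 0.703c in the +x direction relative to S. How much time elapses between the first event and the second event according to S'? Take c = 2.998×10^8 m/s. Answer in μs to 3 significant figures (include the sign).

Δt' ≈ 11.4 μs

γ = 1/√(1 − 0.703²) = 1.4061
Δt' = γ(Δt − vΔx/c²) = 1.4061 × (29.7 μs − 0.703×9210 m / (2.998×10^8 m/s))
= 1.4061 × (8.1035 μs) = 11.4 μs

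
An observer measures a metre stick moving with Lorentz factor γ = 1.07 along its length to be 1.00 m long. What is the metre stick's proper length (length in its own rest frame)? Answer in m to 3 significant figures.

L₀ ≈ 1.07 m

γ = 1.07 (given)
L₀ = γL = 1.07 × 1.00 = 1.07 m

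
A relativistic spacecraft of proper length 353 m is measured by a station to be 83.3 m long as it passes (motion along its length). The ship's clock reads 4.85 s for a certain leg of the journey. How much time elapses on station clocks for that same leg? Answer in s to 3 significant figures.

Δt ≈ 20.6 s

Length contraction ⇒ γ = L₀/L = 353/83.3 = 4.2377
Time dilation: Δt = γτ₀ = 4.2377 × 4.85 s = 20.6 s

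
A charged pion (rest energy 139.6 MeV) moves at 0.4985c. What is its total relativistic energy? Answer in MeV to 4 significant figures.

E ≈ 161.0 MeV

γ = 1/√(1 − 0.4985²) = 1.15355
E = γm₀c² = 1.15355 × 139.6 MeV = 161.0 MeV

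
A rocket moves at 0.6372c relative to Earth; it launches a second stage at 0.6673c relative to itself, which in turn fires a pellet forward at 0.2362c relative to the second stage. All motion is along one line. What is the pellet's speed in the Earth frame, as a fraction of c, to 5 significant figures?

u ≈ 0.94681c

Compose boost 2: (0.6673 + 0.6372)/(1 + 0.6673×0.6372) = 1.3045/1.425204 = 0.9153078
Compose boost 3: (0.2362 + 0.9153078)/(1 + 0.2362×0.9153078) = 1.151508/1.216196 = 0.94681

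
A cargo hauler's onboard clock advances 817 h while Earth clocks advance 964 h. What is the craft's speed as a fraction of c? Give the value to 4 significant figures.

γ = Δt/τ₀ = 964/817 = 1.17993
β = √(1 − 1/γ²) = √(1 − 1/1.17993²) = 0.5308

β ≈ 0.5308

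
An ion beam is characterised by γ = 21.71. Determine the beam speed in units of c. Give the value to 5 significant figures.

β = √(1 − 1/γ²) = √(1 − 1/21.71²) = √(0.9978783) = 0.99894

β ≈ 0.99894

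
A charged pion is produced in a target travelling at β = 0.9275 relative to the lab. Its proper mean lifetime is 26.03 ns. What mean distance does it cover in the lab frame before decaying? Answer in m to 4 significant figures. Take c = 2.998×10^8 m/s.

γ = 1/√(1 − 0.9275²) = 2.67506
Dilated lifetime: Δt = γτ₀ = 2.67506 × 26.03 ns = 69.6319 ns
d = vΔt = 0.9275c × 69.6319 ns = 2.78064×10^8 m/s × 6.96319×10^-8 s = 19.36 m

d ≈ 19.36 m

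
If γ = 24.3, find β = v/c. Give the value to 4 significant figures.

β ≈ 0.9992

β = √(1 − 1/γ²) = √(1 − 1/24.3²) = √(0.998306) = 0.9992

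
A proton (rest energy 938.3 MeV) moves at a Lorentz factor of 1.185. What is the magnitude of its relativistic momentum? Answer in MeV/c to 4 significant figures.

β = √(1 − 1/γ²) = √(1 − 1/1.185²) = 0.536529
p = γβm₀c = 1.185 × 0.536529 × 938.3 MeV/c = 596.6 MeV/c

p ≈ 596.6 MeV/c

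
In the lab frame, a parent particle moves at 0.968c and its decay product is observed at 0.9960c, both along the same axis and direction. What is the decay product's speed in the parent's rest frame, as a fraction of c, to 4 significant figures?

Inverse velocity addition: u' = (u − v)/(1 − uv/c²)
= (0.9960 − 0.968)/(1 − 0.9960×0.968) = 0.02800/0.0358720 = 0.7806

u' ≈ 0.7806c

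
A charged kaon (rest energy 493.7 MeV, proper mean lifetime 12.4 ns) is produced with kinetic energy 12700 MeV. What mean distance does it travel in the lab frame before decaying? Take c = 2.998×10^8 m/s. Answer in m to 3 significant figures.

d ≈ 99.3 m

γ = 1 + K/(m₀c²) = 1 + 12700/493.7 = 26.724
β = √(1 − 1/γ²) = 0.99930
Dilated lifetime: γτ₀ = 26.724 × 12.4 ns = 331.38 ns
d = βc·γτ₀ = 0.99930 × (2.998×10^8 m/s) × 3.3138×10^-7 s = 99.3 m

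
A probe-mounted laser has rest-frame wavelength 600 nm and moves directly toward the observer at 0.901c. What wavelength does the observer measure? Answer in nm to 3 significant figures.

Relativistic Doppler: λ_obs = λ_src √((1−β)/(1+β))
= 600 × √(0.099000/1.9010) = 600 × 0.22821 = 137 nm

λ_obs ≈ 137 nm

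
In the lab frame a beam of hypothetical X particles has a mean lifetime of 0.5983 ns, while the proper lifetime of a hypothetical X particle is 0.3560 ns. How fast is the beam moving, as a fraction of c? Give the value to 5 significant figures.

γ = Δt/τ₀ = 0.5983/0.3560 = 1.680618
β = √(1 − 1/γ²) = √(1 − 1/1.680618²) = 0.80371

β ≈ 0.80371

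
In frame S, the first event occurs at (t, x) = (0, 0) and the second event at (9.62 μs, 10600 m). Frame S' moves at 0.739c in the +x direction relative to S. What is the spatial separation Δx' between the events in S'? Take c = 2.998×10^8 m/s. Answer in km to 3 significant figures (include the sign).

γ = 1/√(1 − 0.739²) = 1.4843
Δx' = γ(Δx − vΔt) = 1.4843 × (10600 m − 0.739×(2.998×10^8 m/s)×9.62×10^-6 s)
= 1.4843 × (8468.7 m) = 12.6 km

Δx' ≈ 12.6 km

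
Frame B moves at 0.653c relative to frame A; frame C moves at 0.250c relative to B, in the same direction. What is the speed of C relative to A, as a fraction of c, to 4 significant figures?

u ≈ 0.7763c

Compose boost 2: (0.250 + 0.653)/(1 + 0.250×0.653) = 0.9030/1.16325 = 0.7763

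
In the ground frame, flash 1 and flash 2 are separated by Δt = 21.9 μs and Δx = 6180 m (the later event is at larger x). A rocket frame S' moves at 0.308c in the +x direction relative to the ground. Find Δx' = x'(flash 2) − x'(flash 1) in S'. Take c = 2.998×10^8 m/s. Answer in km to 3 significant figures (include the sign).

Δx' ≈ 4.37 km

γ = 1/√(1 − 0.308²) = 1.0511
Δx' = γ(Δx − vΔt) = 1.0511 × (6180 m − 0.308×(2.998×10^8 m/s)×21.9×10^-6 s)
= 1.0511 × (4157.8 m) = 4.37 km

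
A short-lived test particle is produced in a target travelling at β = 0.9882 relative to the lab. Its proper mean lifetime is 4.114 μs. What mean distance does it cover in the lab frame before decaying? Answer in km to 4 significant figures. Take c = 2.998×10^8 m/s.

d ≈ 7.957 km

γ = 1/√(1 − 0.9882²) = 6.52873
Dilated lifetime: Δt = γτ₀ = 6.52873 × 4.114 μs = 26.8592 μs
d = vΔt = 0.9882c × 26.8592 μs = 2.96262×10^8 m/s × 2.68592×10^-5 s = 7.957 km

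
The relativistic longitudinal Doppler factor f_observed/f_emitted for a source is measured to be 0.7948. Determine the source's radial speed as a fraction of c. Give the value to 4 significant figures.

β ≈ 0.2257

f_obs/f_src = √((1−β)/(1+β)) = 0.7948  ⇒  (1−β)/(1+β) = 0.631707
β = |1 − D²|/(1 + D²) = |1 − 0.631707|/(1 + 0.631707) = 0.2257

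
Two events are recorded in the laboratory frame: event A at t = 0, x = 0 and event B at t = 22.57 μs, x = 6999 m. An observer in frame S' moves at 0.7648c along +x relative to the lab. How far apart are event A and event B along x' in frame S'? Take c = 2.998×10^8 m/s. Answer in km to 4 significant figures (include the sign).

Δx' ≈ 2.831 km

γ = 1/√(1 − 0.7648²) = 1.55215
Δx' = γ(Δx − vΔt) = 1.55215 × (6999 m − 0.7648×(2.998×10^8 m/s)×22.57×10^-6 s)
= 1.55215 × (1823.99 m) = 2.831 km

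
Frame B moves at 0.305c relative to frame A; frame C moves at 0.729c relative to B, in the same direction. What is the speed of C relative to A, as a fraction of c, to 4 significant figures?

u ≈ 0.8459c

Compose boost 2: (0.729 + 0.305)/(1 + 0.729×0.305) = 1.034/1.22235 = 0.8459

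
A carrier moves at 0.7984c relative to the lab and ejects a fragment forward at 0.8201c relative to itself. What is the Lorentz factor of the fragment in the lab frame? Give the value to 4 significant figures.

γ ≈ 4.803

u_lab = (0.8201 + 0.7984)/(1 + 0.8201×0.7984) = 1.6185/1.654768 = 0.9780828
γ = 1/√(1 − 0.9780828²) = 4.803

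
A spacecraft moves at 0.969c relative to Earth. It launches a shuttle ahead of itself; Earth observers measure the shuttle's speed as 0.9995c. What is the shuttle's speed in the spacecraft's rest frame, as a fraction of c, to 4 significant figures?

Inverse velocity addition: u' = (u − v)/(1 − uv/c²)
= (0.9995 − 0.969)/(1 − 0.9995×0.969) = 0.03050/0.0314845 = 0.9687

u' ≈ 0.9687c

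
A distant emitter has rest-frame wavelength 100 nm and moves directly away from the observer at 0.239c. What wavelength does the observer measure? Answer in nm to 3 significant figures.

λ_obs ≈ 128 nm

Relativistic Doppler: λ_obs = λ_src √((1+β)/(1−β))
= 100 × √(1.2390/0.76100) = 100 × 1.2760 = 128 nm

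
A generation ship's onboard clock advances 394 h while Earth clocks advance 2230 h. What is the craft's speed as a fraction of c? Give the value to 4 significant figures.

γ = Δt/τ₀ = 2230/394 = 5.65990
β = √(1 − 1/γ²) = √(1 − 1/5.65990²) = 0.9843

β ≈ 0.9843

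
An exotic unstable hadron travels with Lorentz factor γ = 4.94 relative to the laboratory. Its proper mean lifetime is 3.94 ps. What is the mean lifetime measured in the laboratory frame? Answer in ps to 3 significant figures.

Δt ≈ 19.5 ps

γ = 4.94 (given)
Time dilation: Δt = γτ₀ = 4.94 × 3.94 ps = 19.5 ps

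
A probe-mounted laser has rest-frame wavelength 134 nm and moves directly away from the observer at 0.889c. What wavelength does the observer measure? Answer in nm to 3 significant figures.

λ_obs ≈ 553 nm

Relativistic Doppler: λ_obs = λ_src √((1+β)/(1−β))
= 134 × √(1.8890/0.11100) = 134 × 4.1253 = 553 nm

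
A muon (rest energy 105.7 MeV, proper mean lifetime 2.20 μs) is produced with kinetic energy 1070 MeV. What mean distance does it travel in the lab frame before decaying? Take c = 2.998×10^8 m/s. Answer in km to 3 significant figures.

γ = 1 + K/(m₀c²) = 1 + 1070/105.7 = 11.123
β = √(1 − 1/γ²) = 0.99595
Dilated lifetime: γτ₀ = 11.123 × 2.20 μs = 24.471 μs
d = βc·γτ₀ = 0.99595 × (2.998×10^8 m/s) × 2.4471×10^-5 s = 7.31 km

d ≈ 7.31 km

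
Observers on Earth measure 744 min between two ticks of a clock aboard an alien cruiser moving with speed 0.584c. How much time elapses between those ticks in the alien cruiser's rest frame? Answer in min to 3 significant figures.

γ = 1/√(1 − 0.584²) = 1.2319
Proper time: τ₀ = Δt/γ = 744/1.2319 = 604 min

τ₀ ≈ 604 min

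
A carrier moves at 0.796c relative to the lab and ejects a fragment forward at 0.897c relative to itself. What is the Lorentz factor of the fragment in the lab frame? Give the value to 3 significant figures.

γ ≈ 6.41

u_lab = (0.897 + 0.796)/(1 + 0.897×0.796) = 1.693/1.71401 = 0.987741
γ = 1/√(1 − 0.987741²) = 6.41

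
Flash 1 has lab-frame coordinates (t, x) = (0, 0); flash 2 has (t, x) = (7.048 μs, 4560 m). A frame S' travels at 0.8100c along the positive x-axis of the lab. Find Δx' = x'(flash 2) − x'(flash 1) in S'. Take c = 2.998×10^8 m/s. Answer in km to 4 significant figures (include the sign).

γ = 1/√(1 − 0.8100²) = 1.70523
Δx' = γ(Δx − vΔt) = 1.70523 × (4560 m − 0.8100×(2.998×10^8 m/s)×7.048×10^-6 s)
= 1.70523 × (2848.48 m) = 4.857 km

Δx' ≈ 4.857 km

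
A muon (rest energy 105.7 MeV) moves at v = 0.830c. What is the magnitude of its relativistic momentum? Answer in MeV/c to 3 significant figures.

γ = 1/√(1 − 0.830²) = 1.7929
p = γβm₀c = 1.7929 × 0.830 × 105.7 MeV/c = 157 MeV/c

p ≈ 157 MeV/c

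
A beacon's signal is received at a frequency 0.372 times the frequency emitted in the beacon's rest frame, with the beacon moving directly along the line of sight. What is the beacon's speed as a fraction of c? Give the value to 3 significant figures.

β ≈ 0.757

f_obs/f_src = √((1−β)/(1+β)) = 0.372  ⇒  (1−β)/(1+β) = 0.13838
β = |1 − D²|/(1 + D²) = |1 − 0.13838|/(1 + 0.13838) = 0.757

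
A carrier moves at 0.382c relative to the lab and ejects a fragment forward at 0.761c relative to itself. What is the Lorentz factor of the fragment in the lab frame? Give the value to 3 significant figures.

u_lab = (0.761 + 0.382)/(1 + 0.761×0.382) = 1.143/1.29070 = 0.885565
γ = 1/√(1 − 0.885565²) = 2.15

γ ≈ 2.15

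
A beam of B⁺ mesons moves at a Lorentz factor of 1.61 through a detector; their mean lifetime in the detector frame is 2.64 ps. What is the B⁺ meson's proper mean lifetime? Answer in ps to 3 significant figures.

γ = 1.61 (given)
Proper time: τ₀ = Δt/γ = 2.64/1.61 = 1.64 ps

τ₀ ≈ 1.64 ps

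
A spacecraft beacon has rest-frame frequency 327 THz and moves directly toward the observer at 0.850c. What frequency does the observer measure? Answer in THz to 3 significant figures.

f_obs ≈ 1150 THz

Relativistic Doppler: f_obs = f_src √((1+β)/(1−β))
= 327 × √(1.8500/0.15000) = 327 × 3.5119 = 1150 THz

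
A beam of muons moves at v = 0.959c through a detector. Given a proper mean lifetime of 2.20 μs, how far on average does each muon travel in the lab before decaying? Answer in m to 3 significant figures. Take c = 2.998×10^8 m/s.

γ = 1/√(1 − 0.959²) = 3.5285
Dilated lifetime: Δt = γτ₀ = 3.5285 × 2.20 μs = 7.7627 μs
d = vΔt = 0.959c × 7.7627 μs = 2.8751×10^8 m/s × 7.7627×10^-6 s = 2230 m

d ≈ 2230 m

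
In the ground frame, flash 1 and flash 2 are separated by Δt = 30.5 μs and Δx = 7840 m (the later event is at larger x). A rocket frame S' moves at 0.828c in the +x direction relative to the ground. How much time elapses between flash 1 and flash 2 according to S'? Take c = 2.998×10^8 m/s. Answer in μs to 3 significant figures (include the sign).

Δt' ≈ 15.8 μs

γ = 1/√(1 − 0.828²) = 1.7834
Δt' = γ(Δt − vΔx/c²) = 1.7834 × (30.5 μs − 0.828×7840 m / (2.998×10^8 m/s))
= 1.7834 × (8.8472 μs) = 15.8 μs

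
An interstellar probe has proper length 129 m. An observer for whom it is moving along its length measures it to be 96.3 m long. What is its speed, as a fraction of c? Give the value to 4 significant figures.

γ = L₀/L = 129/96.3 = 1.33956
β = √(1 − 1/γ²) = 0.6654

β ≈ 0.6654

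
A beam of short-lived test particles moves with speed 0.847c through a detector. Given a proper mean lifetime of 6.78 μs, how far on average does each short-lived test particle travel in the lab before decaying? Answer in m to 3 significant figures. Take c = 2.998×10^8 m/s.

γ = 1/√(1 − 0.847²) = 1.8811
Dilated lifetime: Δt = γτ₀ = 1.8811 × 6.78 μs = 12.754 μs
d = vΔt = 0.847c × 12.754 μs = 2.5393×10^8 m/s × 1.2754×10^-5 s = 3240 m

d ≈ 3240 m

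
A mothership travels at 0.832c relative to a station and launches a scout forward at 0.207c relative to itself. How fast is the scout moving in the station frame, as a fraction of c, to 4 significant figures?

Compose boost 2: (0.207 + 0.832)/(1 + 0.207×0.832) = 1.039/1.17222 = 0.8863

u ≈ 0.8863c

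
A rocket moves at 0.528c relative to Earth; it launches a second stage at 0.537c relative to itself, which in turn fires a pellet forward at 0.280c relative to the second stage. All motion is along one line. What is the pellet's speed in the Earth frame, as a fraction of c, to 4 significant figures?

u ≈ 0.9005c

Compose boost 2: (0.537 + 0.528)/(1 + 0.537×0.528) = 1.065/1.28354 = 0.829739
Compose boost 3: (0.280 + 0.829739)/(1 + 0.280×0.829739) = 1.10974/1.23233 = 0.9005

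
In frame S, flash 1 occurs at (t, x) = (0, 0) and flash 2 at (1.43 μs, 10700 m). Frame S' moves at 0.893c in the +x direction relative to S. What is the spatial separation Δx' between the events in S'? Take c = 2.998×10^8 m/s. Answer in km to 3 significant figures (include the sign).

Δx' ≈ 22.9 km

γ = 1/√(1 − 0.893²) = 2.2219
Δx' = γ(Δx − vΔt) = 2.2219 × (10700 m − 0.893×(2.998×10^8 m/s)×1.43×10^-6 s)
= 2.2219 × (10317 m) = 22.9 km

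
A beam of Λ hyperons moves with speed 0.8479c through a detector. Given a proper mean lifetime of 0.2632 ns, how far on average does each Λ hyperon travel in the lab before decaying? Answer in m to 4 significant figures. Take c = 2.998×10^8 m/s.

γ = 1/√(1 − 0.8479²) = 1.88624
Dilated lifetime: Δt = γτ₀ = 1.88624 × 0.2632 ns = 0.496457 ns
d = vΔt = 0.8479c × 0.496457 ns = 2.54200×10^8 m/s × 4.96457×10^-10 s = 0.1262 m

d ≈ 0.1262 m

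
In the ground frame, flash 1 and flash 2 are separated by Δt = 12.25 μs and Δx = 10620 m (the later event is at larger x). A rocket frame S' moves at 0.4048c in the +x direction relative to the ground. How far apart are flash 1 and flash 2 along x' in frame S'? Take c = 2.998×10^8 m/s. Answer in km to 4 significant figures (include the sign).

Δx' ≈ 9.988 km

γ = 1/√(1 − 0.4048²) = 1.09361
Δx' = γ(Δx − vΔt) = 1.09361 × (10620 m − 0.4048×(2.998×10^8 m/s)×12.25×10^-6 s)
= 1.09361 × (9133.35 m) = 9.988 km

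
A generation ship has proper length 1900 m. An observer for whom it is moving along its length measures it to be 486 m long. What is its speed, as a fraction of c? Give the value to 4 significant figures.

β ≈ 0.9667

γ = L₀/L = 1900/486 = 3.90947
β = √(1 − 1/γ²) = 0.9667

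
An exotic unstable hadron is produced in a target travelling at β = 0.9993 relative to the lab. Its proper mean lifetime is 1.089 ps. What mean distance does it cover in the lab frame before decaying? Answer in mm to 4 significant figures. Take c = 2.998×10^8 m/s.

d ≈ 8.721 mm

γ = 1/√(1 − 0.9993²) = 26.7308
Dilated lifetime: Δt = γτ₀ = 26.7308 × 1.089 ps = 29.1098 ps
d = vΔt = 0.9993c × 29.1098 ps = 2.99590×10^8 m/s × 2.91098×10^-11 s = 8.721 mm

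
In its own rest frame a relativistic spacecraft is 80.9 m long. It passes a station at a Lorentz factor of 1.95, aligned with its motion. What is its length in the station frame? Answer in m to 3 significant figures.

L ≈ 41.5 m

γ = 1.95 (given)
Length contraction: L = L₀/γ = 80.9/1.95 = 41.5 m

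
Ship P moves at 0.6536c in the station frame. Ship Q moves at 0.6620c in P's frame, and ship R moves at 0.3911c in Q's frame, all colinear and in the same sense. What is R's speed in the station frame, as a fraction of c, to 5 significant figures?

u ≈ 0.96339c

Compose boost 2: (0.6620 + 0.6536)/(1 + 0.6620×0.6536) = 1.3156/1.432683 = 0.9182770
Compose boost 3: (0.3911 + 0.9182770)/(1 + 0.3911×0.9182770) = 1.309377/1.359138 = 0.96339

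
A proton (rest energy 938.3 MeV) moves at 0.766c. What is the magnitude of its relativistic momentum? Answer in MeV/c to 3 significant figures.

p ≈ 1120 MeV/c

γ = 1/√(1 − 0.766²) = 1.5556
p = γβm₀c = 1.5556 × 0.766 × 938.3 MeV/c = 1120 MeV/c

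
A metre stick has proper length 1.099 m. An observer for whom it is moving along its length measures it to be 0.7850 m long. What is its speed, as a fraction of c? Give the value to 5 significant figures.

β ≈ 0.69985

γ = L₀/L = 1.099/0.7850 = 1.400000
β = √(1 − 1/γ²) = 0.69985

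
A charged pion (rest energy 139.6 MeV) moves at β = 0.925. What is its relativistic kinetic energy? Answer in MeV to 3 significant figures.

γ = 1/√(1 − 0.925²) = 2.6318
K = (γ − 1)m₀c² = (2.6318 − 1) × 139.6 MeV = 1.6318 × 139.6 MeV = 228 MeV

K ≈ 228 MeV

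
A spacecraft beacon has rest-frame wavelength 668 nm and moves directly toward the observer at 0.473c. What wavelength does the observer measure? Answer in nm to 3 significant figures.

Relativistic Doppler: λ_obs = λ_src √((1−β)/(1+β))
= 668 × √(0.52700/1.4730) = 668 × 0.59814 = 400 nm

λ_obs ≈ 400 nm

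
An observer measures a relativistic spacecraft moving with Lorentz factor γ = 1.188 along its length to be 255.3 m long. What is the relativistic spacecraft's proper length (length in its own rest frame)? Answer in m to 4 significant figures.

L₀ ≈ 303.3 m

γ = 1.188 (given)
L₀ = γL = 1.188 × 255.3 = 303.3 m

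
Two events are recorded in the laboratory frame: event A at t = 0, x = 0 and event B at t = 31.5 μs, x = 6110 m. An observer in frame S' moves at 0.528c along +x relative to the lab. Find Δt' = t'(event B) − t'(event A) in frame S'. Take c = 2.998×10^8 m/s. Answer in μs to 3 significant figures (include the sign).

γ = 1/√(1 − 0.528²) = 1.1775
Δt' = γ(Δt − vΔx/c²) = 1.1775 × (31.5 μs − 0.528×6110 m / (2.998×10^8 m/s))
= 1.1775 × (20.739 μs) = 24.4 μs

Δt' ≈ 24.4 μs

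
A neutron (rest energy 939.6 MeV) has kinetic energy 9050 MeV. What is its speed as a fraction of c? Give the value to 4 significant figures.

γ = 1 + K/(m₀c²) = 1 + 9050/939.6 = 10.6318
β = √(1 − 1/γ²) = 0.9956

β ≈ 0.9956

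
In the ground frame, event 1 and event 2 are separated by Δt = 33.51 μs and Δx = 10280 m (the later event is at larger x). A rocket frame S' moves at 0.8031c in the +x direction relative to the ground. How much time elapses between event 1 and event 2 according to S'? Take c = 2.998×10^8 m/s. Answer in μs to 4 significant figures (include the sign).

Δt' ≈ 10.02 μs

γ = 1/√(1 − 0.8031²) = 1.67829
Δt' = γ(Δt − vΔx/c²) = 1.67829 × (33.51 μs − 0.8031×10280 m / (2.998×10^8 m/s))
= 1.67829 × (5.97208 μs) = 10.02 μs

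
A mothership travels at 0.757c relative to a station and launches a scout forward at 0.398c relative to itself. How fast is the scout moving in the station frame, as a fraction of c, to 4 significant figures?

Compose boost 2: (0.398 + 0.757)/(1 + 0.398×0.757) = 1.155/1.30129 = 0.8876

u ≈ 0.8876c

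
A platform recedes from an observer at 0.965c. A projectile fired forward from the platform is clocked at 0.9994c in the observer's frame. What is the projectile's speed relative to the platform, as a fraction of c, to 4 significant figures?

Inverse velocity addition: u' = (u − v)/(1 − uv/c²)
= (0.9994 − 0.965)/(1 − 0.9994×0.965) = 0.03440/0.0355790 = 0.9669

u' ≈ 0.9669c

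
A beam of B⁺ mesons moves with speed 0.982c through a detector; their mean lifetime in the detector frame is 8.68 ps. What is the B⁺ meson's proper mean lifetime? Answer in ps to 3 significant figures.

τ₀ ≈ 1.64 ps

γ = 1/√(1 − 0.982²) = 5.2943
Proper time: τ₀ = Δt/γ = 8.68/5.2943 = 1.64 ps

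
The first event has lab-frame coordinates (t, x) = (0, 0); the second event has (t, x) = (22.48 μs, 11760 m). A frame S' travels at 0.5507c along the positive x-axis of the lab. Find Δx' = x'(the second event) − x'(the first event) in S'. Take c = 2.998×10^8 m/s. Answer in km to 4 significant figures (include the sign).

γ = 1/√(1 − 0.5507²) = 1.19803
Δx' = γ(Δx − vΔt) = 1.19803 × (11760 m − 0.5507×(2.998×10^8 m/s)×22.48×10^-6 s)
= 1.19803 × (8048.56 m) = 9.642 km

Δx' ≈ 9.642 km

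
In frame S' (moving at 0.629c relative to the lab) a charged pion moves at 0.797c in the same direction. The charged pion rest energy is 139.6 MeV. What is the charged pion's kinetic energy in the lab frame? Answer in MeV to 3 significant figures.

u_lab = (0.797 + 0.629)/(1 + 0.797×0.629) = 0.949835
γ = 1/√(1 − 0.949835²) = 3.1974
K = (γ − 1)m₀c² = (3.1974 − 1) × 139.6 = 2.1974 × 139.6 = 307 MeV

K ≈ 307 MeV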